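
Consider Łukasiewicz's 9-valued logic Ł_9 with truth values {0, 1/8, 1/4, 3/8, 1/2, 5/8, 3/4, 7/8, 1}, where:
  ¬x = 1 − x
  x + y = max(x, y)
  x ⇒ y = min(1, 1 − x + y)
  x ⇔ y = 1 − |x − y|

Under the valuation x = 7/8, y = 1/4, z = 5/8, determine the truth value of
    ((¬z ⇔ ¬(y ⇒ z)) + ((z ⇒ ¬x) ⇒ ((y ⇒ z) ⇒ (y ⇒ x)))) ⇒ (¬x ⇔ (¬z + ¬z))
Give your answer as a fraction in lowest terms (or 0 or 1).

¬z = ¬5/8 = 3/8
y ⇒ z = 1/4 ⇒ 5/8 = 1
¬(y ⇒ z) = ¬1 = 0
¬z ⇔ ¬(y ⇒ z) = 3/8 ⇔ 0 = 5/8
¬x = ¬7/8 = 1/8
z ⇒ ¬x = 5/8 ⇒ 1/8 = 1/2
y ⇒ z = 1/4 ⇒ 5/8 = 1
y ⇒ x = 1/4 ⇒ 7/8 = 1
(y ⇒ z) ⇒ (y ⇒ x) = 1 ⇒ 1 = 1
(z ⇒ ¬x) ⇒ ((y ⇒ z) ⇒ (y ⇒ x)) = 1/2 ⇒ 1 = 1
(¬z ⇔ ¬(y ⇒ z)) + ((z ⇒ ¬x) ⇒ ((y ⇒ z) ⇒ (y ⇒ x))) = 5/8 + 1 = 1
¬x = ¬7/8 = 1/8
¬z = ¬5/8 = 3/8
¬z = ¬5/8 = 3/8
¬z + ¬z = 3/8 + 3/8 = 3/8
¬x ⇔ (¬z + ¬z) = 1/8 ⇔ 3/8 = 3/4
((¬z ⇔ ¬(y ⇒ z)) + ((z ⇒ ¬x) ⇒ ((y ⇒ z) ⇒ (y ⇒ x)))) ⇒ (¬x ⇔ (¬z + ¬z)) = 1 ⇒ 3/4 = 3/4

3/4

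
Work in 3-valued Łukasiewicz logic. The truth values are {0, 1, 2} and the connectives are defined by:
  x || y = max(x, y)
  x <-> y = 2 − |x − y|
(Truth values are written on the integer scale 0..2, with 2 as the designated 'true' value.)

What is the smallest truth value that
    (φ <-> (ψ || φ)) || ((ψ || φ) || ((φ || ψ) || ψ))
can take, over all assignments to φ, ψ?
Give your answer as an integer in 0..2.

1

Take φ = 0, ψ = 1:
ψ || φ = 1 || 0 = 1
φ <-> (ψ || φ) = 0 <-> 1 = 1
ψ || φ = 1 || 0 = 1
φ || ψ = 0 || 1 = 1
(φ || ψ) || ψ = 1 || 1 = 1
(ψ || φ) || ((φ || ψ) || ψ) = 1 || 1 = 1
(φ <-> (ψ || φ)) || ((ψ || φ) || ((φ || ψ) || ψ)) = 1 || 1 = 1
No assignment yields a value below 1, so this is the minimum.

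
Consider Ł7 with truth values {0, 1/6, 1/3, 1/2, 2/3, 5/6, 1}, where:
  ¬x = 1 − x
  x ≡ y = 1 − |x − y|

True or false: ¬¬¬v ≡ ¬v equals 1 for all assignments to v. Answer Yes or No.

v = 0 ↦ 1
v = 1/6 ↦ 1
v = 1/3 ↦ 1
v = 1/2 ↦ 1
v = 2/3 ↦ 1
v = 5/6 ↦ 1
v = 1 ↦ 1
Every assignment gives a value ≥ 1.

Yes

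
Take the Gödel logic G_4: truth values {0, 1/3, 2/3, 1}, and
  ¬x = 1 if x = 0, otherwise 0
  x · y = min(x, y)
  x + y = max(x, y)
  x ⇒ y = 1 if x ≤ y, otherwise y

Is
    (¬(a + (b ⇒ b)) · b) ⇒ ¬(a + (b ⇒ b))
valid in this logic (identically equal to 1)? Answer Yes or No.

Yes

a = 0, b = 0 ↦ 1
a = 0, b = 1/3 ↦ 1
a = 0, b = 2/3 ↦ 1
a = 0, b = 1 ↦ 1
a = 1/3, b = 0 ↦ 1
a = 1/3, b = 1/3 ↦ 1
a = 1/3, b = 2/3 ↦ 1
a = 1/3, b = 1 ↦ 1
a = 2/3, b = 0 ↦ 1
a = 2/3, b = 1/3 ↦ 1
a = 2/3, b = 2/3 ↦ 1
a = 2/3, b = 1 ↦ 1
a = 1, b = 0 ↦ 1
a = 1, b = 1/3 ↦ 1
a = 1, b = 2/3 ↦ 1
a = 1, b = 1 ↦ 1
Every assignment gives a value ≥ 1.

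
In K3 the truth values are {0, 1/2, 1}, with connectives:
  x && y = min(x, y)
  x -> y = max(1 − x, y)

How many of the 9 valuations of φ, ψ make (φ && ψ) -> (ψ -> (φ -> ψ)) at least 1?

φ = 0, ψ = 0 ↦ 1  ≥
φ = 0, ψ = 1/2 ↦ 1  ≥
φ = 0, ψ = 1 ↦ 1  ≥
φ = 1/2, ψ = 0 ↦ 1  ≥
φ = 1/2, ψ = 1/2 ↦ 1/2  <
φ = 1/2, ψ = 1 ↦ 1  ≥
φ = 1, ψ = 0 ↦ 1  ≥
φ = 1, ψ = 1/2 ↦ 1/2  <
φ = 1, ψ = 1 ↦ 1  ≥
So 7 of the 9 assignments meet the threshold.

7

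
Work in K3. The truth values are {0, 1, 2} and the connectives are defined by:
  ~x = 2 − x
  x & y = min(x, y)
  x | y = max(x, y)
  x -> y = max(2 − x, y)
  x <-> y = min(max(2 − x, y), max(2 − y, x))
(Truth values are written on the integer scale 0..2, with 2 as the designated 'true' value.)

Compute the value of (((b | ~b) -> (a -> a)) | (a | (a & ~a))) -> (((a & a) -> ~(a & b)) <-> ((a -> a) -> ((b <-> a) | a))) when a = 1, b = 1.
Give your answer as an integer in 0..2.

~b = ~1 = 1
b | ~b = 1 | 1 = 1
a -> a = 1 -> 1 = 1
(b | ~b) -> (a -> a) = 1 -> 1 = 1
~a = ~1 = 1
a & ~a = 1 & 1 = 1
a | (a & ~a) = 1 | 1 = 1
((b | ~b) -> (a -> a)) | (a | (a & ~a)) = 1 | 1 = 1
a & a = 1 & 1 = 1
a & b = 1 & 1 = 1
~(a & b) = ~1 = 1
(a & a) -> ~(a & b) = 1 -> 1 = 1
a -> a = 1 -> 1 = 1
b <-> a = 1 <-> 1 = 1
(b <-> a) | a = 1 | 1 = 1
(a -> a) -> ((b <-> a) | a) = 1 -> 1 = 1
((a & a) -> ~(a & b)) <-> ((a -> a) -> ((b <-> a) | a)) = 1 <-> 1 = 1
(((b | ~b) -> (a -> a)) | (a | (a & ~a))) -> (((a & a) -> ~(a & b)) <-> ((a -> a) -> ((b <-> a) | a))) = 1 -> 1 = 1

1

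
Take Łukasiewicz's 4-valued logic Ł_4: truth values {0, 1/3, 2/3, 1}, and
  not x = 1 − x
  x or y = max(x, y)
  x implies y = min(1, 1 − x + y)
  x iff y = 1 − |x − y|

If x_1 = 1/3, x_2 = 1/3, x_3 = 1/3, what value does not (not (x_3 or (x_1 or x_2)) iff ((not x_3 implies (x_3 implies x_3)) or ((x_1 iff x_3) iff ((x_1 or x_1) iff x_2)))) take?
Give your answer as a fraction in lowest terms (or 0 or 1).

1/3

x_1 or x_2 = 1/3 or 1/3 = 1/3
x_3 or (x_1 or x_2) = 1/3 or 1/3 = 1/3
not (x_3 or (x_1 or x_2)) = not 1/3 = 2/3
not x_3 = not 1/3 = 2/3
x_3 implies x_3 = 1/3 implies 1/3 = 1
not x_3 implies (x_3 implies x_3) = 2/3 implies 1 = 1
x_1 iff x_3 = 1/3 iff 1/3 = 1
x_1 or x_1 = 1/3 or 1/3 = 1/3
(x_1 or x_1) iff x_2 = 1/3 iff 1/3 = 1
(x_1 iff x_3) iff ((x_1 or x_1) iff x_2) = 1 iff 1 = 1
(not x_3 implies (x_3 implies x_3)) or ((x_1 iff x_3) iff ((x_1 or x_1) iff x_2)) = 1 or 1 = 1
not (x_3 or (x_1 or x_2)) iff ((not x_3 implies (x_3 implies x_3)) or ((x_1 iff x_3) iff ((x_1 or x_1) iff x_2))) = 2/3 iff 1 = 2/3
not (not (x_3 or (x_1 or x_2)) iff ((not x_3 implies (x_3 implies x_3)) or ((x_1 iff x_3) iff ((x_1 or x_1) iff x_2)))) = not 2/3 = 1/3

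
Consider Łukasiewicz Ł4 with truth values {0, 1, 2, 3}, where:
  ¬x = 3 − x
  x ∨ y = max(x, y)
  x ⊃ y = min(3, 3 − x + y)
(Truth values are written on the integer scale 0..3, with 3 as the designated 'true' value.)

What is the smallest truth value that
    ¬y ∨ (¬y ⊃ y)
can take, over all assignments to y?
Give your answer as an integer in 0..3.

Take y = 1:
¬y = ¬1 = 2
¬y = ¬1 = 2
¬y ⊃ y = 2 ⊃ 1 = 2
¬y ∨ (¬y ⊃ y) = 2 ∨ 2 = 2
No assignment yields a value below 2, so this is the minimum.

2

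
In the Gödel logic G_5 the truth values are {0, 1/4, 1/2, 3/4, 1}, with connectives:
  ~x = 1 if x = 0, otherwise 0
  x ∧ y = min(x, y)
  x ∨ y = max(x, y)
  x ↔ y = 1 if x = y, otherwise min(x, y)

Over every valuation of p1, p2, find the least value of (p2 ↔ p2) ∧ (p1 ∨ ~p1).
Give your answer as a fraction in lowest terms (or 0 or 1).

Take p1 = 1/4, p2 = 0:
p2 ↔ p2 = 0 ↔ 0 = 1
~p1 = ~1/4 = 0
p1 ∨ ~p1 = 1/4 ∨ 0 = 1/4
(p2 ↔ p2) ∧ (p1 ∨ ~p1) = 1 ∧ 1/4 = 1/4
No assignment yields a value below 1/4, so this is the minimum.

1/4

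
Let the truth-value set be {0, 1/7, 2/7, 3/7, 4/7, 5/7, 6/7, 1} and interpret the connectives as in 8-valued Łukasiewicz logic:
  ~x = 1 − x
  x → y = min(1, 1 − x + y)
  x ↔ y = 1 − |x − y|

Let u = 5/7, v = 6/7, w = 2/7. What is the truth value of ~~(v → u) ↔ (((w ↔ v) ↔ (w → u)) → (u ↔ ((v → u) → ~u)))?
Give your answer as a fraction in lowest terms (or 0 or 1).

v → u = 6/7 → 5/7 = 6/7
~(v → u) = ~6/7 = 1/7
~~(v → u) = ~1/7 = 6/7
w ↔ v = 2/7 ↔ 6/7 = 3/7
w → u = 2/7 → 5/7 = 1
(w ↔ v) ↔ (w → u) = 3/7 ↔ 1 = 3/7
v → u = 6/7 → 5/7 = 6/7
~u = ~5/7 = 2/7
(v → u) → ~u = 6/7 → 2/7 = 3/7
u ↔ ((v → u) → ~u) = 5/7 ↔ 3/7 = 5/7
((w ↔ v) ↔ (w → u)) → (u ↔ ((v → u) → ~u)) = 3/7 → 5/7 = 1
~~(v → u) ↔ (((w ↔ v) ↔ (w → u)) → (u ↔ ((v → u) → ~u))) = 6/7 ↔ 1 = 6/7

6/7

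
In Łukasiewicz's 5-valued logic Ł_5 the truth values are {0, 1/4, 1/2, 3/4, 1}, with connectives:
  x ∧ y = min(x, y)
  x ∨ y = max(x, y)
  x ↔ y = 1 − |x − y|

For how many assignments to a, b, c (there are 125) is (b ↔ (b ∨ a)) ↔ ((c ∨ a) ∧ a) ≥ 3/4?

40

value 1: 15 assignments (counts)
value 3/4: 25 assignments (counts)
value 1/2: 30 assignments
value 1/4: 25 assignments
value 0: 30 assignments
So 40 of the 125 assignments meet the threshold.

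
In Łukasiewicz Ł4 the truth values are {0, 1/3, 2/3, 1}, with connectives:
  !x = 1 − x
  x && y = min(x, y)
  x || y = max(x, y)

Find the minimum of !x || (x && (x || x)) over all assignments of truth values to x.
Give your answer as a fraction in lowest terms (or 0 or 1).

2/3

Take x = 1/3:
!x = !1/3 = 2/3
x || x = 1/3 || 1/3 = 1/3
x && (x || x) = 1/3 && 1/3 = 1/3
!x || (x && (x || x)) = 2/3 || 1/3 = 2/3
No assignment yields a value below 2/3, so this is the minimum.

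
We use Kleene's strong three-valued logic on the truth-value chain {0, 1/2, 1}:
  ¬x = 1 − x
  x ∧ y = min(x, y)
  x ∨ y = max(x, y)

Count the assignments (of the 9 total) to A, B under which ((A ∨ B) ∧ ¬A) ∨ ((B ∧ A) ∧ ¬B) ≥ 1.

A = 0, B = 0 ↦ 0  <
A = 0, B = 1/2 ↦ 1/2  <
A = 0, B = 1 ↦ 1  ≥
A = 1/2, B = 0 ↦ 1/2  <
A = 1/2, B = 1/2 ↦ 1/2  <
A = 1/2, B = 1 ↦ 1/2  <
A = 1, B = 0 ↦ 0  <
A = 1, B = 1/2 ↦ 1/2  <
A = 1, B = 1 ↦ 0  <
So 1 of the 9 assignments meets the threshold.

1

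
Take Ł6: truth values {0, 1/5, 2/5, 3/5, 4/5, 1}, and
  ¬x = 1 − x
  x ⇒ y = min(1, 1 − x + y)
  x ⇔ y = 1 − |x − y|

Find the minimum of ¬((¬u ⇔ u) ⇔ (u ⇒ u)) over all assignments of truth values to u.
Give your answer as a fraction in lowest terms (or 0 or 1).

1/5

Take u = 2/5:
¬u = ¬2/5 = 3/5
¬u ⇔ u = 3/5 ⇔ 2/5 = 4/5
u ⇒ u = 2/5 ⇒ 2/5 = 1
(¬u ⇔ u) ⇔ (u ⇒ u) = 4/5 ⇔ 1 = 4/5
¬((¬u ⇔ u) ⇔ (u ⇒ u)) = ¬4/5 = 1/5
No assignment yields a value below 1/5, so this is the minimum.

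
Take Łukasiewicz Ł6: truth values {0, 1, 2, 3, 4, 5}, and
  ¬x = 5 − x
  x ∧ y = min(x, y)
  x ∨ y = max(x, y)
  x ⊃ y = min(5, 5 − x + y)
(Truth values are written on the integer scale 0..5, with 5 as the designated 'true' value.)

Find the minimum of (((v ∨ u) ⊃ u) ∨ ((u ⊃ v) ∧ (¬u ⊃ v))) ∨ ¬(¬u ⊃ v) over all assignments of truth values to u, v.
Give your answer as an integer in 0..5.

Take u = 0, v = 2:
v ∨ u = 2 ∨ 0 = 2
(v ∨ u) ⊃ u = 2 ⊃ 0 = 3
u ⊃ v = 0 ⊃ 2 = 5
¬u = ¬0 = 5
¬u ⊃ v = 5 ⊃ 2 = 2
(u ⊃ v) ∧ (¬u ⊃ v) = 5 ∧ 2 = 2
((v ∨ u) ⊃ u) ∨ ((u ⊃ v) ∧ (¬u ⊃ v)) = 3 ∨ 2 = 3
¬u = ¬0 = 5
¬u ⊃ v = 5 ⊃ 2 = 2
¬(¬u ⊃ v) = ¬2 = 3
(((v ∨ u) ⊃ u) ∨ ((u ⊃ v) ∧ (¬u ⊃ v))) ∨ ¬(¬u ⊃ v) = 3 ∨ 3 = 3
No assignment yields a value below 3, so this is the minimum.

3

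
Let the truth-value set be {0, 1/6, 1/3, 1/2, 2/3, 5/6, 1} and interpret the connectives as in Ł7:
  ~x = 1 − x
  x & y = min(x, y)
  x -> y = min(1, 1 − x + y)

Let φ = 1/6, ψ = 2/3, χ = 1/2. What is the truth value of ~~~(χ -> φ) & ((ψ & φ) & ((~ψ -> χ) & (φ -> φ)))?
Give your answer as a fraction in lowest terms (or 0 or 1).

1/6

χ -> φ = 1/2 -> 1/6 = 2/3
~(χ -> φ) = ~2/3 = 1/3
~~(χ -> φ) = ~1/3 = 2/3
~~~(χ -> φ) = ~2/3 = 1/3
ψ & φ = 2/3 & 1/6 = 1/6
~ψ = ~2/3 = 1/3
~ψ -> χ = 1/3 -> 1/2 = 1
φ -> φ = 1/6 -> 1/6 = 1
(~ψ -> χ) & (φ -> φ) = 1 & 1 = 1
(ψ & φ) & ((~ψ -> χ) & (φ -> φ)) = 1/6 & 1 = 1/6
~~~(χ -> φ) & ((ψ & φ) & ((~ψ -> χ) & (φ -> φ))) = 1/3 & 1/6 = 1/6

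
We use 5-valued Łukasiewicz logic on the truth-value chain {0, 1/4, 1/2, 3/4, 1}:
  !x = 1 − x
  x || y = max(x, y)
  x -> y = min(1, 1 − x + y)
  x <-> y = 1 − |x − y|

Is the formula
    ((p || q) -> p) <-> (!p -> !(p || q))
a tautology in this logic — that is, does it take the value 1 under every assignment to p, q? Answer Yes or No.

Yes

At p = 0, q = 1/4, for instance:
p || q = 0 || 1/4 = 1/4
(p || q) -> p = 1/4 -> 0 = 3/4
!p = !0 = 1
!(p || q) = !1/4 = 3/4
!p -> !(p || q) = 1 -> 3/4 = 3/4
((p || q) -> p) <-> (!p -> !(p || q)) = 3/4 <-> 3/4 = 1
and checking the remaining 24 assignments likewise gives ≥ 1 in every case.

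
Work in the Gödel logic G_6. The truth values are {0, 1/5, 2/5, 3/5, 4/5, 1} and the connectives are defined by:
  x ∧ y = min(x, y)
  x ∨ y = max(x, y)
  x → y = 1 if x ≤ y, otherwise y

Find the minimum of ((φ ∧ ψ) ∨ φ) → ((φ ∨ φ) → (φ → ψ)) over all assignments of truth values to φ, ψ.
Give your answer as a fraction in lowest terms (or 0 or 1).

Take φ = 1/5, ψ = 0:
φ ∧ ψ = 1/5 ∧ 0 = 0
(φ ∧ ψ) ∨ φ = 0 ∨ 1/5 = 1/5
φ ∨ φ = 1/5 ∨ 1/5 = 1/5
φ → ψ = 1/5 → 0 = 0
(φ ∨ φ) → (φ → ψ) = 1/5 → 0 = 0
((φ ∧ ψ) ∨ φ) → ((φ ∨ φ) → (φ → ψ)) = 1/5 → 0 = 0
No assignment yields a value below 0, so this is the minimum.

0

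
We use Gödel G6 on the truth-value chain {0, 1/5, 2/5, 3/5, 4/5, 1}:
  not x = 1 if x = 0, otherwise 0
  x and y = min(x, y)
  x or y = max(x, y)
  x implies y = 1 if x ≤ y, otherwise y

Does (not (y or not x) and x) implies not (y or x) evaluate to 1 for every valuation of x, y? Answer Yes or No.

No

Counterexample: take x = 1/5, y = 0.
not x = not 1/5 = 0
y or not x = 0 or 0 = 0
not (y or not x) = not 0 = 1
not (y or not x) and x = 1 and 1/5 = 1/5
y or x = 0 or 1/5 = 1/5
not (y or x) = not 1/5 = 0
(not (y or not x) and x) implies not (y or x) = 1/5 implies 0 = 0
This gives 0 ≠ 1.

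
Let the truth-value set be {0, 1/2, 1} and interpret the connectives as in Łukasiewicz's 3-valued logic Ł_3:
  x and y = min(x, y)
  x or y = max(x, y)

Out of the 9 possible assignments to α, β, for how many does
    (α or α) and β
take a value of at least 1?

α = 0, β = 0 ↦ 0  <
α = 0, β = 1/2 ↦ 0  <
α = 0, β = 1 ↦ 0  <
α = 1/2, β = 0 ↦ 0  <
α = 1/2, β = 1/2 ↦ 1/2  <
α = 1/2, β = 1 ↦ 1/2  <
α = 1, β = 0 ↦ 0  <
α = 1, β = 1/2 ↦ 1/2  <
α = 1, β = 1 ↦ 1  ≥
So 1 of the 9 assignments meets the threshold.

1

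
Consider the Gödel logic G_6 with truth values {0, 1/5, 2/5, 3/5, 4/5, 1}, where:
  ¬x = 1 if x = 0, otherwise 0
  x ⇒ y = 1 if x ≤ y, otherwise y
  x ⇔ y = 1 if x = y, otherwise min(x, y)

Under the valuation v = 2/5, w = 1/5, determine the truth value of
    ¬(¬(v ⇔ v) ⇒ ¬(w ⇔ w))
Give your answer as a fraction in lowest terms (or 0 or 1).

v ⇔ v = 2/5 ⇔ 2/5 = 1
¬(v ⇔ v) = ¬1 = 0
w ⇔ w = 1/5 ⇔ 1/5 = 1
¬(w ⇔ w) = ¬1 = 0
¬(v ⇔ v) ⇒ ¬(w ⇔ w) = 0 ⇒ 0 = 1
¬(¬(v ⇔ v) ⇒ ¬(w ⇔ w)) = ¬1 = 0

0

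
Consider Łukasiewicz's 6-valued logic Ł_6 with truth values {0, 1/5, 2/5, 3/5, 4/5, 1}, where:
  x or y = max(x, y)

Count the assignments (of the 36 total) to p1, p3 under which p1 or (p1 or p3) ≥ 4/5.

20

value 1: 11 assignments (counts)
value 4/5: 9 assignments (counts)
value 3/5: 7 assignments
value 2/5: 5 assignments
value 1/5: 3 assignments
value 0: 1 assignment
So 20 of the 36 assignments meet the threshold.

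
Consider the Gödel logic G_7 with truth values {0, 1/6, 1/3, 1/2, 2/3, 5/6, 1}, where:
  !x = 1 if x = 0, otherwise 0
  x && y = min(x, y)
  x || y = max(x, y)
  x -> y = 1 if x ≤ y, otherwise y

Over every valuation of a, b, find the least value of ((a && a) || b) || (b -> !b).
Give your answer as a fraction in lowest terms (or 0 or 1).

1/6

Take a = 0, b = 1/6:
a && a = 0 && 0 = 0
(a && a) || b = 0 || 1/6 = 1/6
!b = !1/6 = 0
b -> !b = 1/6 -> 0 = 0
((a && a) || b) || (b -> !b) = 1/6 || 0 = 1/6
No assignment yields a value below 1/6, so this is the minimum.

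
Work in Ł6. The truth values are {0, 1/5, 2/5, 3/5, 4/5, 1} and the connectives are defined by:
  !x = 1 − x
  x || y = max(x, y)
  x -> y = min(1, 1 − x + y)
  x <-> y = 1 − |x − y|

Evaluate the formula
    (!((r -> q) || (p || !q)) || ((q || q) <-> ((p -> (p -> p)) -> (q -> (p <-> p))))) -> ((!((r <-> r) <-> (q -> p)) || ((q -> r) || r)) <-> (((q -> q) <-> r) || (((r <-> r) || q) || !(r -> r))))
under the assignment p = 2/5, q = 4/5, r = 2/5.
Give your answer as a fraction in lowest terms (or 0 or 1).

r -> q = 2/5 -> 4/5 = 1
!q = !4/5 = 1/5
p || !q = 2/5 || 1/5 = 2/5
(r -> q) || (p || !q) = 1 || 2/5 = 1
!((r -> q) || (p || !q)) = !1 = 0
q || q = 4/5 || 4/5 = 4/5
p -> p = 2/5 -> 2/5 = 1
p -> (p -> p) = 2/5 -> 1 = 1
p <-> p = 2/5 <-> 2/5 = 1
q -> (p <-> p) = 4/5 -> 1 = 1
(p -> (p -> p)) -> (q -> (p <-> p)) = 1 -> 1 = 1
(q || q) <-> ((p -> (p -> p)) -> (q -> (p <-> p))) = 4/5 <-> 1 = 4/5
!((r -> q) || (p || !q)) || ((q || q) <-> ((p -> (p -> p)) -> (q -> (p <-> p)))) = 0 || 4/5 = 4/5
r <-> r = 2/5 <-> 2/5 = 1
q -> p = 4/5 -> 2/5 = 3/5
(r <-> r) <-> (q -> p) = 1 <-> 3/5 = 3/5
!((r <-> r) <-> (q -> p)) = !3/5 = 2/5
q -> r = 4/5 -> 2/5 = 3/5
(q -> r) || r = 3/5 || 2/5 = 3/5
!((r <-> r) <-> (q -> p)) || ((q -> r) || r) = 2/5 || 3/5 = 3/5
q -> q = 4/5 -> 4/5 = 1
(q -> q) <-> r = 1 <-> 2/5 = 2/5
r <-> r = 2/5 <-> 2/5 = 1
(r <-> r) || q = 1 || 4/5 = 1
r -> r = 2/5 -> 2/5 = 1
!(r -> r) = !1 = 0
((r <-> r) || q) || !(r -> r) = 1 || 0 = 1
((q -> q) <-> r) || (((r <-> r) || q) || !(r -> r)) = 2/5 || 1 = 1
(!((r <-> r) <-> (q -> p)) || ((q -> r) || r)) <-> (((q -> q) <-> r) || (((r <-> r) || q) || !(r -> r))) = 3/5 <-> 1 = 3/5
(!((r -> q) || (p || !q)) || ((q || q) <-> ((p -> (p -> p)) -> (q -> (p <-> p))))) -> ((!((r <-> r) <-> (q -> p)) || ((q -> r) || r)) <-> (((q -> q) <-> r) || (((r <-> r) || q) || !(r -> r)))) = 4/5 -> 3/5 = 4/5

4/5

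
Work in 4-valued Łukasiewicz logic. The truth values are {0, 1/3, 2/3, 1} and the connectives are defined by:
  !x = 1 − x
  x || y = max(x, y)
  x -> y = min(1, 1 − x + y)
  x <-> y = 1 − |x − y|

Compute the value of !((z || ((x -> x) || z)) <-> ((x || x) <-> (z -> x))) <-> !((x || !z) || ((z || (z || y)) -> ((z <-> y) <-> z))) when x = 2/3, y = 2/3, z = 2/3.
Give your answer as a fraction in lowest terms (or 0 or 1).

2/3

x -> x = 2/3 -> 2/3 = 1
(x -> x) || z = 1 || 2/3 = 1
z || ((x -> x) || z) = 2/3 || 1 = 1
x || x = 2/3 || 2/3 = 2/3
z -> x = 2/3 -> 2/3 = 1
(x || x) <-> (z -> x) = 2/3 <-> 1 = 2/3
(z || ((x -> x) || z)) <-> ((x || x) <-> (z -> x)) = 1 <-> 2/3 = 2/3
!((z || ((x -> x) || z)) <-> ((x || x) <-> (z -> x))) = !2/3 = 1/3
!z = !2/3 = 1/3
x || !z = 2/3 || 1/3 = 2/3
z || y = 2/3 || 2/3 = 2/3
z || (z || y) = 2/3 || 2/3 = 2/3
z <-> y = 2/3 <-> 2/3 = 1
(z <-> y) <-> z = 1 <-> 2/3 = 2/3
(z || (z || y)) -> ((z <-> y) <-> z) = 2/3 -> 2/3 = 1
(x || !z) || ((z || (z || y)) -> ((z <-> y) <-> z)) = 2/3 || 1 = 1
!((x || !z) || ((z || (z || y)) -> ((z <-> y) <-> z))) = !1 = 0
!((z || ((x -> x) || z)) <-> ((x || x) <-> (z -> x))) <-> !((x || !z) || ((z || (z || y)) -> ((z <-> y) <-> z))) = 1/3 <-> 0 = 2/3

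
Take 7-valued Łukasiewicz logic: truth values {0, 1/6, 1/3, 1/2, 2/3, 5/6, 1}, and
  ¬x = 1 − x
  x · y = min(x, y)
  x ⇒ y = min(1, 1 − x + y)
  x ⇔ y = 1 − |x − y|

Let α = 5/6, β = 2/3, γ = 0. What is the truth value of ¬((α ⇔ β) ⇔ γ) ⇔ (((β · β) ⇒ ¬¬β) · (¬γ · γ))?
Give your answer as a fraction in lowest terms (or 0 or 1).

1/6

α ⇔ β = 5/6 ⇔ 2/3 = 5/6
(α ⇔ β) ⇔ γ = 5/6 ⇔ 0 = 1/6
¬((α ⇔ β) ⇔ γ) = ¬1/6 = 5/6
β · β = 2/3 · 2/3 = 2/3
¬β = ¬2/3 = 1/3
¬¬β = ¬1/3 = 2/3
(β · β) ⇒ ¬¬β = 2/3 ⇒ 2/3 = 1
¬γ = ¬0 = 1
¬γ · γ = 1 · 0 = 0
((β · β) ⇒ ¬¬β) · (¬γ · γ) = 1 · 0 = 0
¬((α ⇔ β) ⇔ γ) ⇔ (((β · β) ⇒ ¬¬β) · (¬γ · γ)) = 5/6 ⇔ 0 = 1/6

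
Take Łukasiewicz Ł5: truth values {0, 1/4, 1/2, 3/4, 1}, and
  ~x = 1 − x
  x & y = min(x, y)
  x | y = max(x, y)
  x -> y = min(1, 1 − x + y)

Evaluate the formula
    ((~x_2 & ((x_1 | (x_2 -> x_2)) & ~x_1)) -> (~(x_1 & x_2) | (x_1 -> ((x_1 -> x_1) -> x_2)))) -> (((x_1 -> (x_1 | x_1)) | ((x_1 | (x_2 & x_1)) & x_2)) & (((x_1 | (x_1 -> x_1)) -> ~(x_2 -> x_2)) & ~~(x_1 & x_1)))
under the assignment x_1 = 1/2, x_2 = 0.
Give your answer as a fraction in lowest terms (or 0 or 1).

0

~x_2 = ~0 = 1
x_2 -> x_2 = 0 -> 0 = 1
x_1 | (x_2 -> x_2) = 1/2 | 1 = 1
~x_1 = ~1/2 = 1/2
(x_1 | (x_2 -> x_2)) & ~x_1 = 1 & 1/2 = 1/2
~x_2 & ((x_1 | (x_2 -> x_2)) & ~x_1) = 1 & 1/2 = 1/2
x_1 & x_2 = 1/2 & 0 = 0
~(x_1 & x_2) = ~0 = 1
x_1 -> x_1 = 1/2 -> 1/2 = 1
(x_1 -> x_1) -> x_2 = 1 -> 0 = 0
x_1 -> ((x_1 -> x_1) -> x_2) = 1/2 -> 0 = 1/2
~(x_1 & x_2) | (x_1 -> ((x_1 -> x_1) -> x_2)) = 1 | 1/2 = 1
(~x_2 & ((x_1 | (x_2 -> x_2)) & ~x_1)) -> (~(x_1 & x_2) | (x_1 -> ((x_1 -> x_1) -> x_2))) = 1/2 -> 1 = 1
x_1 | x_1 = 1/2 | 1/2 = 1/2
x_1 -> (x_1 | x_1) = 1/2 -> 1/2 = 1
x_2 & x_1 = 0 & 1/2 = 0
x_1 | (x_2 & x_1) = 1/2 | 0 = 1/2
(x_1 | (x_2 & x_1)) & x_2 = 1/2 & 0 = 0
(x_1 -> (x_1 | x_1)) | ((x_1 | (x_2 & x_1)) & x_2) = 1 | 0 = 1
x_1 -> x_1 = 1/2 -> 1/2 = 1
x_1 | (x_1 -> x_1) = 1/2 | 1 = 1
x_2 -> x_2 = 0 -> 0 = 1
~(x_2 -> x_2) = ~1 = 0
(x_1 | (x_1 -> x_1)) -> ~(x_2 -> x_2) = 1 -> 0 = 0
x_1 & x_1 = 1/2 & 1/2 = 1/2
~(x_1 & x_1) = ~1/2 = 1/2
~~(x_1 & x_1) = ~1/2 = 1/2
((x_1 | (x_1 -> x_1)) -> ~(x_2 -> x_2)) & ~~(x_1 & x_1) = 0 & 1/2 = 0
((x_1 -> (x_1 | x_1)) | ((x_1 | (x_2 & x_1)) & x_2)) & (((x_1 | (x_1 -> x_1)) -> ~(x_2 -> x_2)) & ~~(x_1 & x_1)) = 1 & 0 = 0
((~x_2 & ((x_1 | (x_2 -> x_2)) & ~x_1)) -> (~(x_1 & x_2) | (x_1 -> ((x_1 -> x_1) -> x_2)))) -> (((x_1 -> (x_1 | x_1)) | ((x_1 | (x_2 & x_1)) & x_2)) & (((x_1 | (x_1 -> x_1)) -> ~(x_2 -> x_2)) & ~~(x_1 & x_1))) = 1 -> 0 = 0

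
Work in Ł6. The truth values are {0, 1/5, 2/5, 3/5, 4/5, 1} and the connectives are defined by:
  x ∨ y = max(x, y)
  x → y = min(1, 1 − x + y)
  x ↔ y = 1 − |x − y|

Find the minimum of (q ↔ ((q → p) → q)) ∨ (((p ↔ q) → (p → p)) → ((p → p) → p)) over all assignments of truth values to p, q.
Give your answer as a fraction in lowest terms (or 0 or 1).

3/5

Take p = 0, q = 2/5:
q → p = 2/5 → 0 = 3/5
(q → p) → q = 3/5 → 2/5 = 4/5
q ↔ ((q → p) → q) = 2/5 ↔ 4/5 = 3/5
p ↔ q = 0 ↔ 2/5 = 3/5
p → p = 0 → 0 = 1
(p ↔ q) → (p → p) = 3/5 → 1 = 1
p → p = 0 → 0 = 1
(p → p) → p = 1 → 0 = 0
((p ↔ q) → (p → p)) → ((p → p) → p) = 1 → 0 = 0
(q ↔ ((q → p) → q)) ∨ (((p ↔ q) → (p → p)) → ((p → p) → p)) = 3/5 ∨ 0 = 3/5
No assignment yields a value below 3/5, so this is the minimum.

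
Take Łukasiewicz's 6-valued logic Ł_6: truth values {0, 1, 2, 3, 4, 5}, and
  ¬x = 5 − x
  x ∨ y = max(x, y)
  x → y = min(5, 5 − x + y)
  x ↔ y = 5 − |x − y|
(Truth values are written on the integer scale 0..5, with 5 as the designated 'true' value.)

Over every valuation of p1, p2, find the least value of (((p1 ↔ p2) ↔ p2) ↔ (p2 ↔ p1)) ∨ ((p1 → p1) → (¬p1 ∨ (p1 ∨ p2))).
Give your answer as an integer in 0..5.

3

Take p1 = 2, p2 = 1:
p1 ↔ p2 = 2 ↔ 1 = 4
(p1 ↔ p2) ↔ p2 = 4 ↔ 1 = 2
p2 ↔ p1 = 1 ↔ 2 = 4
((p1 ↔ p2) ↔ p2) ↔ (p2 ↔ p1) = 2 ↔ 4 = 3
p1 → p1 = 2 → 2 = 5
¬p1 = ¬2 = 3
p1 ∨ p2 = 2 ∨ 1 = 2
¬p1 ∨ (p1 ∨ p2) = 3 ∨ 2 = 3
(p1 → p1) → (¬p1 ∨ (p1 ∨ p2)) = 5 → 3 = 3
(((p1 ↔ p2) ↔ p2) ↔ (p2 ↔ p1)) ∨ ((p1 → p1) → (¬p1 ∨ (p1 ∨ p2))) = 3 ∨ 3 = 3
No assignment yields a value below 3, so this is the minimum.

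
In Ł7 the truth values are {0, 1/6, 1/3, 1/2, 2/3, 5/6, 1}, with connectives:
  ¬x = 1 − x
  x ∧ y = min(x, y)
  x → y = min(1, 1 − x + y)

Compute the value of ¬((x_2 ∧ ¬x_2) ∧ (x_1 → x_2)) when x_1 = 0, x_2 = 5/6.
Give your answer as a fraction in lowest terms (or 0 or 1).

¬x_2 = ¬5/6 = 1/6
x_2 ∧ ¬x_2 = 5/6 ∧ 1/6 = 1/6
x_1 → x_2 = 0 → 5/6 = 1
(x_2 ∧ ¬x_2) ∧ (x_1 → x_2) = 1/6 ∧ 1 = 1/6
¬((x_2 ∧ ¬x_2) ∧ (x_1 → x_2)) = ¬1/6 = 5/6

5/6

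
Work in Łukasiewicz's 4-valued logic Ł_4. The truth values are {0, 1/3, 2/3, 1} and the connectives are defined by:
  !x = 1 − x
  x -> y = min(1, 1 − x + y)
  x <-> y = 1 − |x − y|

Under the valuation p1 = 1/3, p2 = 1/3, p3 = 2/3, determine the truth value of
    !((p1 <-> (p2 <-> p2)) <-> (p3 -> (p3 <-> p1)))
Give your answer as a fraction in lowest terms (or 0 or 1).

p2 <-> p2 = 1/3 <-> 1/3 = 1
p1 <-> (p2 <-> p2) = 1/3 <-> 1 = 1/3
p3 <-> p1 = 2/3 <-> 1/3 = 2/3
p3 -> (p3 <-> p1) = 2/3 -> 2/3 = 1
(p1 <-> (p2 <-> p2)) <-> (p3 -> (p3 <-> p1)) = 1/3 <-> 1 = 1/3
!((p1 <-> (p2 <-> p2)) <-> (p3 -> (p3 <-> p1))) = !1/3 = 2/3

2/3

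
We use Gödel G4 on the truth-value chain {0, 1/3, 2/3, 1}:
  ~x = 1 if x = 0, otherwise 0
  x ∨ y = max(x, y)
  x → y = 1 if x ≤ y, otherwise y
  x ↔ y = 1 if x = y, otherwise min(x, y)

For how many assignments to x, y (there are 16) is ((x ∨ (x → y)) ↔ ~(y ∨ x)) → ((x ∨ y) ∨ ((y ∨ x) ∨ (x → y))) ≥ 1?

x = 0, y = 0 ↦ 1  ≥
x = 0, y = 1/3 ↦ 1  ≥
x = 0, y = 2/3 ↦ 1  ≥
x = 0, y = 1 ↦ 1  ≥
x = 1/3, y = 0 ↦ 1  ≥
x = 1/3, y = 1/3 ↦ 1  ≥
x = 1/3, y = 2/3 ↦ 1  ≥
x = 1/3, y = 1 ↦ 1  ≥
x = 2/3, y = 0 ↦ 1  ≥
x = 2/3, y = 1/3 ↦ 1  ≥
x = 2/3, y = 2/3 ↦ 1  ≥
x = 2/3, y = 1 ↦ 1  ≥
x = 1, y = 0 ↦ 1  ≥
x = 1, y = 1/3 ↦ 1  ≥
x = 1, y = 2/3 ↦ 1  ≥
x = 1, y = 1 ↦ 1  ≥
So 16 of the 16 assignments meet the threshold.

16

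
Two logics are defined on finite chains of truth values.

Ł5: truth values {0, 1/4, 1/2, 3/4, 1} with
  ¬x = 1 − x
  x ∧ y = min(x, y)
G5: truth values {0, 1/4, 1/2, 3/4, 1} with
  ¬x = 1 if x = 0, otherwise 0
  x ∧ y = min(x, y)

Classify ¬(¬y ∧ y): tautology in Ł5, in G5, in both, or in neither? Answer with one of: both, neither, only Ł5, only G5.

only G5

In Ł5: at y = 1/4 the value is 3/4 — not a tautology.
In G5: every assignment gives 1 — tautology.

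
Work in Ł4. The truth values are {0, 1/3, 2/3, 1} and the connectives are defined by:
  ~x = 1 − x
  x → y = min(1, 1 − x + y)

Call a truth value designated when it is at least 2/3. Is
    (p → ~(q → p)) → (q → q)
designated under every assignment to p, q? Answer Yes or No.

Yes

p = 0, q = 0 ↦ 1
p = 0, q = 1/3 ↦ 1
p = 0, q = 2/3 ↦ 1
p = 0, q = 1 ↦ 1
p = 1/3, q = 0 ↦ 1
p = 1/3, q = 1/3 ↦ 1
p = 1/3, q = 2/3 ↦ 1
p = 1/3, q = 1 ↦ 1
p = 2/3, q = 0 ↦ 1
p = 2/3, q = 1/3 ↦ 1
p = 2/3, q = 2/3 ↦ 1
p = 2/3, q = 1 ↦ 1
p = 1, q = 0 ↦ 1
p = 1, q = 1/3 ↦ 1
p = 1, q = 2/3 ↦ 1
p = 1, q = 1 ↦ 1
Every assignment gives a value ≥ 2/3.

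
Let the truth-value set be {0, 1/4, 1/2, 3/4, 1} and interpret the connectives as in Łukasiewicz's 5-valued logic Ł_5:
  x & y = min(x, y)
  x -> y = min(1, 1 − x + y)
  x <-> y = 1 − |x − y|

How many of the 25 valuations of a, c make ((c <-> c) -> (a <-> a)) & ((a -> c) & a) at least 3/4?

value 1: 1 assignment (counts)
value 3/4: 4 assignments (counts)
value 1/2: 7 assignments
value 1/4: 7 assignments
value 0: 6 assignments
So 5 of the 25 assignments meet the threshold.

5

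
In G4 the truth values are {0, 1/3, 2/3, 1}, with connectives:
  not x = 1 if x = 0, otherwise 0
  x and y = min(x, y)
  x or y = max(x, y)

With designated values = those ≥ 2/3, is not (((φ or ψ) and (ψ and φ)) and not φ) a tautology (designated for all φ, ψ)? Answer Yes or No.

φ = 0, ψ = 0 ↦ 1
φ = 0, ψ = 1/3 ↦ 1
φ = 0, ψ = 2/3 ↦ 1
φ = 0, ψ = 1 ↦ 1
φ = 1/3, ψ = 0 ↦ 1
φ = 1/3, ψ = 1/3 ↦ 1
φ = 1/3, ψ = 2/3 ↦ 1
φ = 1/3, ψ = 1 ↦ 1
φ = 2/3, ψ = 0 ↦ 1
φ = 2/3, ψ = 1/3 ↦ 1
φ = 2/3, ψ = 2/3 ↦ 1
φ = 2/3, ψ = 1 ↦ 1
φ = 1, ψ = 0 ↦ 1
φ = 1, ψ = 1/3 ↦ 1
φ = 1, ψ = 2/3 ↦ 1
φ = 1, ψ = 1 ↦ 1
Every assignment gives a value ≥ 2/3.

Yes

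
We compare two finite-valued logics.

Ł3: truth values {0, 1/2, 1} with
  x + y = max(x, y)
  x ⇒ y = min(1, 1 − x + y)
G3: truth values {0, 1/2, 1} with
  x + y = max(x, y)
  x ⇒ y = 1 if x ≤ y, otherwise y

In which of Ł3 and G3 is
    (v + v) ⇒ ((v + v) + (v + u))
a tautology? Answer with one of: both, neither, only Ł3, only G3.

both

In Ł3: every assignment gives 1 — tautology.
In G3: every assignment gives 1 — tautology.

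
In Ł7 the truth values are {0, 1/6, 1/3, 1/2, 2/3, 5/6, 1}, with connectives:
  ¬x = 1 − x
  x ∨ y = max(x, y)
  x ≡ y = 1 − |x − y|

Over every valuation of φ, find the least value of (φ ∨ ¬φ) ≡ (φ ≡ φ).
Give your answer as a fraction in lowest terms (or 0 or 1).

1/2

Take φ = 1/2:
¬φ = ¬1/2 = 1/2
φ ∨ ¬φ = 1/2 ∨ 1/2 = 1/2
φ ≡ φ = 1/2 ≡ 1/2 = 1
(φ ∨ ¬φ) ≡ (φ ≡ φ) = 1/2 ≡ 1 = 1/2
No assignment yields a value below 1/2, so this is the minimum.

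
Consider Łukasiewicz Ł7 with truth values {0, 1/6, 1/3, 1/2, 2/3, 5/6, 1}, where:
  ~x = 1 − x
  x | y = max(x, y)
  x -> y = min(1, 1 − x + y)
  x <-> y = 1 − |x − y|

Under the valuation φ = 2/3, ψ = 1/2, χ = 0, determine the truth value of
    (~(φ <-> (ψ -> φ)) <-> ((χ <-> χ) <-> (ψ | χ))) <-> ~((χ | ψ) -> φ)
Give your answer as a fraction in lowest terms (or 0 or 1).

ψ -> φ = 1/2 -> 2/3 = 1
φ <-> (ψ -> φ) = 2/3 <-> 1 = 2/3
~(φ <-> (ψ -> φ)) = ~2/3 = 1/3
χ <-> χ = 0 <-> 0 = 1
ψ | χ = 1/2 | 0 = 1/2
(χ <-> χ) <-> (ψ | χ) = 1 <-> 1/2 = 1/2
~(φ <-> (ψ -> φ)) <-> ((χ <-> χ) <-> (ψ | χ)) = 1/3 <-> 1/2 = 5/6
χ | ψ = 0 | 1/2 = 1/2
(χ | ψ) -> φ = 1/2 -> 2/3 = 1
~((χ | ψ) -> φ) = ~1 = 0
(~(φ <-> (ψ -> φ)) <-> ((χ <-> χ) <-> (ψ | χ))) <-> ~((χ | ψ) -> φ) = 5/6 <-> 0 = 1/6

1/6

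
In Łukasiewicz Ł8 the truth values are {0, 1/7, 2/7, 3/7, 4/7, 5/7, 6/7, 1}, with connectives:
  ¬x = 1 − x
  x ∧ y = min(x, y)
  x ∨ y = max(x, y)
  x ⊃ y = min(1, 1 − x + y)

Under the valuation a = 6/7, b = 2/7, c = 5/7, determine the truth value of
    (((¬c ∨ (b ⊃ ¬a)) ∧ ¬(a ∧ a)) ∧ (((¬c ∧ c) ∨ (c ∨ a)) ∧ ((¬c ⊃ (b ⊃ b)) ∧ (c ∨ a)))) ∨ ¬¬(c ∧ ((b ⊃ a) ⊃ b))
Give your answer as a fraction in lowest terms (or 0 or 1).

2/7

¬c = ¬5/7 = 2/7
¬a = ¬6/7 = 1/7
b ⊃ ¬a = 2/7 ⊃ 1/7 = 6/7
¬c ∨ (b ⊃ ¬a) = 2/7 ∨ 6/7 = 6/7
a ∧ a = 6/7 ∧ 6/7 = 6/7
¬(a ∧ a) = ¬6/7 = 1/7
(¬c ∨ (b ⊃ ¬a)) ∧ ¬(a ∧ a) = 6/7 ∧ 1/7 = 1/7
¬c = ¬5/7 = 2/7
¬c ∧ c = 2/7 ∧ 5/7 = 2/7
c ∨ a = 5/7 ∨ 6/7 = 6/7
(¬c ∧ c) ∨ (c ∨ a) = 2/7 ∨ 6/7 = 6/7
¬c = ¬5/7 = 2/7
b ⊃ b = 2/7 ⊃ 2/7 = 1
¬c ⊃ (b ⊃ b) = 2/7 ⊃ 1 = 1
c ∨ a = 5/7 ∨ 6/7 = 6/7
(¬c ⊃ (b ⊃ b)) ∧ (c ∨ a) = 1 ∧ 6/7 = 6/7
((¬c ∧ c) ∨ (c ∨ a)) ∧ ((¬c ⊃ (b ⊃ b)) ∧ (c ∨ a)) = 6/7 ∧ 6/7 = 6/7
((¬c ∨ (b ⊃ ¬a)) ∧ ¬(a ∧ a)) ∧ (((¬c ∧ c) ∨ (c ∨ a)) ∧ ((¬c ⊃ (b ⊃ b)) ∧ (c ∨ a))) = 1/7 ∧ 6/7 = 1/7
b ⊃ a = 2/7 ⊃ 6/7 = 1
(b ⊃ a) ⊃ b = 1 ⊃ 2/7 = 2/7
c ∧ ((b ⊃ a) ⊃ b) = 5/7 ∧ 2/7 = 2/7
¬(c ∧ ((b ⊃ a) ⊃ b)) = ¬2/7 = 5/7
¬¬(c ∧ ((b ⊃ a) ⊃ b)) = ¬5/7 = 2/7
(((¬c ∨ (b ⊃ ¬a)) ∧ ¬(a ∧ a)) ∧ (((¬c ∧ c) ∨ (c ∨ a)) ∧ ((¬c ⊃ (b ⊃ b)) ∧ (c ∨ a)))) ∨ ¬¬(c ∧ ((b ⊃ a) ⊃ b)) = 1/7 ∨ 2/7 = 2/7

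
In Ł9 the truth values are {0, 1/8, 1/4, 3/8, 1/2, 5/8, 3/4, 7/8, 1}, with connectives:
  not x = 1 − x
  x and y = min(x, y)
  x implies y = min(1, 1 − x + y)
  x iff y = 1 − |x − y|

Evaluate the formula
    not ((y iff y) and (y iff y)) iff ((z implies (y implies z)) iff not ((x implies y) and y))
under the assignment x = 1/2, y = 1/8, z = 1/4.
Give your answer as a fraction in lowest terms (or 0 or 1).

y iff y = 1/8 iff 1/8 = 1
y iff y = 1/8 iff 1/8 = 1
(y iff y) and (y iff y) = 1 and 1 = 1
not ((y iff y) and (y iff y)) = not 1 = 0
y implies z = 1/8 implies 1/4 = 1
z implies (y implies z) = 1/4 implies 1 = 1
x implies y = 1/2 implies 1/8 = 5/8
(x implies y) and y = 5/8 and 1/8 = 1/8
not ((x implies y) and y) = not 1/8 = 7/8
(z implies (y implies z)) iff not ((x implies y) and y) = 1 iff 7/8 = 7/8
not ((y iff y) and (y iff y)) iff ((z implies (y implies z)) iff not ((x implies y) and y)) = 0 iff 7/8 = 1/8

1/8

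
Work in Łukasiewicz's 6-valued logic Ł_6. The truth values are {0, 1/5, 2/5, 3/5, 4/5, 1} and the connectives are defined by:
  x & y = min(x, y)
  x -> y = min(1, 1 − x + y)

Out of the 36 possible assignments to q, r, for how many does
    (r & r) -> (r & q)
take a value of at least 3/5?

value 1: 21 assignments (counts)
value 4/5: 5 assignments (counts)
value 3/5: 4 assignments (counts)
value 2/5: 3 assignments
value 1/5: 2 assignments
value 0: 1 assignment
So 30 of the 36 assignments meet the threshold.

30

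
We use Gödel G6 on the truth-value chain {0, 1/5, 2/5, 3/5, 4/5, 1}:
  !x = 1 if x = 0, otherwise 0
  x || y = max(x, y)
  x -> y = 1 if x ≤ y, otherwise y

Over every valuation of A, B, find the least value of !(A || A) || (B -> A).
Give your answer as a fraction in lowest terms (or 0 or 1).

1/5

Take A = 1/5, B = 2/5:
A || A = 1/5 || 1/5 = 1/5
!(A || A) = !1/5 = 0
B -> A = 2/5 -> 1/5 = 1/5
!(A || A) || (B -> A) = 0 || 1/5 = 1/5
No assignment yields a value below 1/5, so this is the minimum.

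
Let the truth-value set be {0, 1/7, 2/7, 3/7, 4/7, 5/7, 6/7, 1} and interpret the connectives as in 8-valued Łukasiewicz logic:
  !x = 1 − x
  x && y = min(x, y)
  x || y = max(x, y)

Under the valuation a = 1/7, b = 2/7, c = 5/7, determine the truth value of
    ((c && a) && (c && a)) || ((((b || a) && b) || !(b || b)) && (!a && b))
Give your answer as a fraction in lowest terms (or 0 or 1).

c && a = 5/7 && 1/7 = 1/7
c && a = 5/7 && 1/7 = 1/7
(c && a) && (c && a) = 1/7 && 1/7 = 1/7
b || a = 2/7 || 1/7 = 2/7
(b || a) && b = 2/7 && 2/7 = 2/7
b || b = 2/7 || 2/7 = 2/7
!(b || b) = !2/7 = 5/7
((b || a) && b) || !(b || b) = 2/7 || 5/7 = 5/7
!a = !1/7 = 6/7
!a && b = 6/7 && 2/7 = 2/7
(((b || a) && b) || !(b || b)) && (!a && b) = 5/7 && 2/7 = 2/7
((c && a) && (c && a)) || ((((b || a) && b) || !(b || b)) && (!a && b)) = 1/7 || 2/7 = 2/7

2/7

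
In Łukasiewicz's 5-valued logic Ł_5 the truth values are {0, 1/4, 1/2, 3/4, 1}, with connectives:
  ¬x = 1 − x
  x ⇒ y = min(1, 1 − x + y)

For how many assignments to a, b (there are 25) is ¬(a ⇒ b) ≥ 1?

value 1: 1 assignment (counts)
value 3/4: 2 assignments
value 1/2: 3 assignments
value 1/4: 4 assignments
value 0: 15 assignments
So 1 of the 25 assignments meets the threshold.

1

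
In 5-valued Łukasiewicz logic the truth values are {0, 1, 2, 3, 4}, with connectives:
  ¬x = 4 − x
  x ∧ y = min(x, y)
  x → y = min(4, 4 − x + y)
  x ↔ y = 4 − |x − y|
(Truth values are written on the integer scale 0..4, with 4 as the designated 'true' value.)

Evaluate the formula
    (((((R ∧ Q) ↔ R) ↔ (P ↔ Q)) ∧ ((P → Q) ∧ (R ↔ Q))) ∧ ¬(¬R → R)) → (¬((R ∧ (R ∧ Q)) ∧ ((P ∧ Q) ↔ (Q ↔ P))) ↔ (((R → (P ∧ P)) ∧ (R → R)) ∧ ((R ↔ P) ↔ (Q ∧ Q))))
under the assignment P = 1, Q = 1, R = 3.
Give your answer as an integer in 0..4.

4

R ∧ Q = 3 ∧ 1 = 1
(R ∧ Q) ↔ R = 1 ↔ 3 = 2
P ↔ Q = 1 ↔ 1 = 4
((R ∧ Q) ↔ R) ↔ (P ↔ Q) = 2 ↔ 4 = 2
P → Q = 1 → 1 = 4
R ↔ Q = 3 ↔ 1 = 2
(P → Q) ∧ (R ↔ Q) = 4 ∧ 2 = 2
(((R ∧ Q) ↔ R) ↔ (P ↔ Q)) ∧ ((P → Q) ∧ (R ↔ Q)) = 2 ∧ 2 = 2
¬R = ¬3 = 1
¬R → R = 1 → 3 = 4
¬(¬R → R) = ¬4 = 0
((((R ∧ Q) ↔ R) ↔ (P ↔ Q)) ∧ ((P → Q) ∧ (R ↔ Q))) ∧ ¬(¬R → R) = 2 ∧ 0 = 0
R ∧ Q = 3 ∧ 1 = 1
R ∧ (R ∧ Q) = 3 ∧ 1 = 1
P ∧ Q = 1 ∧ 1 = 1
Q ↔ P = 1 ↔ 1 = 4
(P ∧ Q) ↔ (Q ↔ P) = 1 ↔ 4 = 1
(R ∧ (R ∧ Q)) ∧ ((P ∧ Q) ↔ (Q ↔ P)) = 1 ∧ 1 = 1
¬((R ∧ (R ∧ Q)) ∧ ((P ∧ Q) ↔ (Q ↔ P))) = ¬1 = 3
P ∧ P = 1 ∧ 1 = 1
R → (P ∧ P) = 3 → 1 = 2
R → R = 3 → 3 = 4
(R → (P ∧ P)) ∧ (R → R) = 2 ∧ 4 = 2
R ↔ P = 3 ↔ 1 = 2
Q ∧ Q = 1 ∧ 1 = 1
(R ↔ P) ↔ (Q ∧ Q) = 2 ↔ 1 = 3
((R → (P ∧ P)) ∧ (R → R)) ∧ ((R ↔ P) ↔ (Q ∧ Q)) = 2 ∧ 3 = 2
¬((R ∧ (R ∧ Q)) ∧ ((P ∧ Q) ↔ (Q ↔ P))) ↔ (((R → (P ∧ P)) ∧ (R → R)) ∧ ((R ↔ P) ↔ (Q ∧ Q))) = 3 ↔ 2 = 3
(((((R ∧ Q) ↔ R) ↔ (P ↔ Q)) ∧ ((P → Q) ∧ (R ↔ Q))) ∧ ¬(¬R → R)) → (¬((R ∧ (R ∧ Q)) ∧ ((P ∧ Q) ↔ (Q ↔ P))) ↔ (((R → (P ∧ P)) ∧ (R → R)) ∧ ((R ↔ P) ↔ (Q ∧ Q)))) = 0 → 3 = 4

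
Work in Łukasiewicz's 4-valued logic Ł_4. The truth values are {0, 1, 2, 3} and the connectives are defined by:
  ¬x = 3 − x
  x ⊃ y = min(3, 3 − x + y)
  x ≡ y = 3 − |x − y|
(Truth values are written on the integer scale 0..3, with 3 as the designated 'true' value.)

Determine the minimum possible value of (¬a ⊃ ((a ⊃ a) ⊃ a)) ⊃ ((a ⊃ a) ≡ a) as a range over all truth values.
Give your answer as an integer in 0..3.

Take a = 1:
¬a = ¬1 = 2
a ⊃ a = 1 ⊃ 1 = 3
(a ⊃ a) ⊃ a = 3 ⊃ 1 = 1
¬a ⊃ ((a ⊃ a) ⊃ a) = 2 ⊃ 1 = 2
a ⊃ a = 1 ⊃ 1 = 3
(a ⊃ a) ≡ a = 3 ≡ 1 = 1
(¬a ⊃ ((a ⊃ a) ⊃ a)) ⊃ ((a ⊃ a) ≡ a) = 2 ⊃ 1 = 2
No assignment yields a value below 2, so this is the minimum.

2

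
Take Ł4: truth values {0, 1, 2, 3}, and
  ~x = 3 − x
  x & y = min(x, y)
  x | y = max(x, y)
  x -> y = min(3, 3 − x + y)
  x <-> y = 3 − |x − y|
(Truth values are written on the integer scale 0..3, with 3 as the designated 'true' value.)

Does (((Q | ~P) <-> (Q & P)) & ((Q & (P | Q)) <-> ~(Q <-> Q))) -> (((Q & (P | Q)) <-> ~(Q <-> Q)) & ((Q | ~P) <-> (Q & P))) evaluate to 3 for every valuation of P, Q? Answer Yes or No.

P = 0, Q = 0 ↦ 3
P = 0, Q = 1 ↦ 3
P = 0, Q = 2 ↦ 3
P = 0, Q = 3 ↦ 3
P = 1, Q = 0 ↦ 3
P = 1, Q = 1 ↦ 3
P = 1, Q = 2 ↦ 3
P = 1, Q = 3 ↦ 3
P = 2, Q = 0 ↦ 3
P = 2, Q = 1 ↦ 3
P = 2, Q = 2 ↦ 3
P = 2, Q = 3 ↦ 3
P = 3, Q = 0 ↦ 3
P = 3, Q = 1 ↦ 3
P = 3, Q = 2 ↦ 3
P = 3, Q = 3 ↦ 3
Every assignment gives a value ≥ 3.

Yes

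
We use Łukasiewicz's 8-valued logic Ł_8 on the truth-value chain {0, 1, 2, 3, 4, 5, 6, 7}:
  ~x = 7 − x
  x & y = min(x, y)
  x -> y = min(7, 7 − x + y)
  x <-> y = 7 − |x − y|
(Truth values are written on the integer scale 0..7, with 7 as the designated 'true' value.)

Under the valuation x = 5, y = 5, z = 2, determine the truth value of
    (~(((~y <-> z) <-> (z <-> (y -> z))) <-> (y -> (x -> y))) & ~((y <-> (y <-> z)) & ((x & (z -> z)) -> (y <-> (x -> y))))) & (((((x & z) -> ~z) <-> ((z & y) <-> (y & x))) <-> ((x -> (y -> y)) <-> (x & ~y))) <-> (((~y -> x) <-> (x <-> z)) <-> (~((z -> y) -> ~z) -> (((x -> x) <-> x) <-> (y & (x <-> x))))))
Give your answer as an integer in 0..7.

~y = ~5 = 2
~y <-> z = 2 <-> 2 = 7
y -> z = 5 -> 2 = 4
z <-> (y -> z) = 2 <-> 4 = 5
(~y <-> z) <-> (z <-> (y -> z)) = 7 <-> 5 = 5
x -> y = 5 -> 5 = 7
y -> (x -> y) = 5 -> 7 = 7
((~y <-> z) <-> (z <-> (y -> z))) <-> (y -> (x -> y)) = 5 <-> 7 = 5
~(((~y <-> z) <-> (z <-> (y -> z))) <-> (y -> (x -> y))) = ~5 = 2
y <-> z = 5 <-> 2 = 4
y <-> (y <-> z) = 5 <-> 4 = 6
z -> z = 2 -> 2 = 7
x & (z -> z) = 5 & 7 = 5
x -> y = 5 -> 5 = 7
y <-> (x -> y) = 5 <-> 7 = 5
(x & (z -> z)) -> (y <-> (x -> y)) = 5 -> 5 = 7
(y <-> (y <-> z)) & ((x & (z -> z)) -> (y <-> (x -> y))) = 6 & 7 = 6
~((y <-> (y <-> z)) & ((x & (z -> z)) -> (y <-> (x -> y)))) = ~6 = 1
~(((~y <-> z) <-> (z <-> (y -> z))) <-> (y -> (x -> y))) & ~((y <-> (y <-> z)) & ((x & (z -> z)) -> (y <-> (x -> y)))) = 2 & 1 = 1
x & z = 5 & 2 = 2
~z = ~2 = 5
(x & z) -> ~z = 2 -> 5 = 7
z & y = 2 & 5 = 2
y & x = 5 & 5 = 5
(z & y) <-> (y & x) = 2 <-> 5 = 4
((x & z) -> ~z) <-> ((z & y) <-> (y & x)) = 7 <-> 4 = 4
y -> y = 5 -> 5 = 7
x -> (y -> y) = 5 -> 7 = 7
~y = ~5 = 2
x & ~y = 5 & 2 = 2
(x -> (y -> y)) <-> (x & ~y) = 7 <-> 2 = 2
(((x & z) -> ~z) <-> ((z & y) <-> (y & x))) <-> ((x -> (y -> y)) <-> (x & ~y)) = 4 <-> 2 = 5
~y = ~5 = 2
~y -> x = 2 -> 5 = 7
x <-> z = 5 <-> 2 = 4
(~y -> x) <-> (x <-> z) = 7 <-> 4 = 4
z -> y = 2 -> 5 = 7
~z = ~2 = 5
(z -> y) -> ~z = 7 -> 5 = 5
~((z -> y) -> ~z) = ~5 = 2
x -> x = 5 -> 5 = 7
(x -> x) <-> x = 7 <-> 5 = 5
x <-> x = 5 <-> 5 = 7
y & (x <-> x) = 5 & 7 = 5
((x -> x) <-> x) <-> (y & (x <-> x)) = 5 <-> 5 = 7
~((z -> y) -> ~z) -> (((x -> x) <-> x) <-> (y & (x <-> x))) = 2 -> 7 = 7
((~y -> x) <-> (x <-> z)) <-> (~((z -> y) -> ~z) -> (((x -> x) <-> x) <-> (y & (x <-> x)))) = 4 <-> 7 = 4
((((x & z) -> ~z) <-> ((z & y) <-> (y & x))) <-> ((x -> (y -> y)) <-> (x & ~y))) <-> (((~y -> x) <-> (x <-> z)) <-> (~((z -> y) -> ~z) -> (((x -> x) <-> x) <-> (y & (x <-> x))))) = 5 <-> 4 = 6
(~(((~y <-> z) <-> (z <-> (y -> z))) <-> (y -> (x -> y))) & ~((y <-> (y <-> z)) & ((x & (z -> z)) -> (y <-> (x -> y))))) & (((((x & z) -> ~z) <-> ((z & y) <-> (y & x))) <-> ((x -> (y -> y)) <-> (x & ~y))) <-> (((~y -> x) <-> (x <-> z)) <-> (~((z -> y) -> ~z) -> (((x -> x) <-> x) <-> (y & (x <-> x)))))) = 1 & 6 = 1

1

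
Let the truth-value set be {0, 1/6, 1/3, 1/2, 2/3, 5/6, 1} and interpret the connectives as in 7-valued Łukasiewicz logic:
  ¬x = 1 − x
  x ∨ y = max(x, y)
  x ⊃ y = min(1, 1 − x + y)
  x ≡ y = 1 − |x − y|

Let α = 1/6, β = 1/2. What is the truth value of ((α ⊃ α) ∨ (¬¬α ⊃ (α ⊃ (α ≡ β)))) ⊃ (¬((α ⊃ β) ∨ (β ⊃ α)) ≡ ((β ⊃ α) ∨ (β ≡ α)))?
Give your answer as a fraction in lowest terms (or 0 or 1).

1/3

α ⊃ α = 1/6 ⊃ 1/6 = 1
¬α = ¬1/6 = 5/6
¬¬α = ¬5/6 = 1/6
α ≡ β = 1/6 ≡ 1/2 = 2/3
α ⊃ (α ≡ β) = 1/6 ⊃ 2/3 = 1
¬¬α ⊃ (α ⊃ (α ≡ β)) = 1/6 ⊃ 1 = 1
(α ⊃ α) ∨ (¬¬α ⊃ (α ⊃ (α ≡ β))) = 1 ∨ 1 = 1
α ⊃ β = 1/6 ⊃ 1/2 = 1
β ⊃ α = 1/2 ⊃ 1/6 = 2/3
(α ⊃ β) ∨ (β ⊃ α) = 1 ∨ 2/3 = 1
¬((α ⊃ β) ∨ (β ⊃ α)) = ¬1 = 0
β ⊃ α = 1/2 ⊃ 1/6 = 2/3
β ≡ α = 1/2 ≡ 1/6 = 2/3
(β ⊃ α) ∨ (β ≡ α) = 2/3 ∨ 2/3 = 2/3
¬((α ⊃ β) ∨ (β ⊃ α)) ≡ ((β ⊃ α) ∨ (β ≡ α)) = 0 ≡ 2/3 = 1/3
((α ⊃ α) ∨ (¬¬α ⊃ (α ⊃ (α ≡ β)))) ⊃ (¬((α ⊃ β) ∨ (β ⊃ α)) ≡ ((β ⊃ α) ∨ (β ≡ α))) = 1 ⊃ 1/3 = 1/3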